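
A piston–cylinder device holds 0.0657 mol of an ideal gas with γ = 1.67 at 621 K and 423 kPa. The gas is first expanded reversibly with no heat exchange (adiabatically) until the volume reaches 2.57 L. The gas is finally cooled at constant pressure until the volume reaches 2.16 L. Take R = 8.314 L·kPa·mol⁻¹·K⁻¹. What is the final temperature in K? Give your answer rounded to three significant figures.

T₃ ≈ 239 K

From PV = nRT: V₁ = nRT₁/P₁ = 0.8019 L.
Adiabatic (γ = 1.67), T V^(γ−1) and P V^γ constant: T₂ = T₁·(V₁/V₂)^(γ−1) = 284.6 K; P₂ = P₁·(V₁/V₂)^γ = 60.48 kPa.
P constant ⇒ V ∝ T: P₃ = P₂; T₃ = T₂·(V₃/V₂) = 239.2 K.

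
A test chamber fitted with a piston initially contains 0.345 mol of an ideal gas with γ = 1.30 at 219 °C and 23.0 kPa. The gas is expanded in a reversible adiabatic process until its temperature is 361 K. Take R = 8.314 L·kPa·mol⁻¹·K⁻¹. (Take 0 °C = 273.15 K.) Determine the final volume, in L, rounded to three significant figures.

Convert: T₁ = 492.1 K.
From PV = nRT: V₁ = nRT₁/P₁ = 61.38 L.
Reversible adiabatic, γ = 1.30: P₂ = P₁·(T₂/T₁)^(γ/(γ−1)) = 6.005 kPa; V₂ = V₁·(T₁/T₂)^(1/(γ−1)) = 172.4 L.

V₂ ≈ 172 L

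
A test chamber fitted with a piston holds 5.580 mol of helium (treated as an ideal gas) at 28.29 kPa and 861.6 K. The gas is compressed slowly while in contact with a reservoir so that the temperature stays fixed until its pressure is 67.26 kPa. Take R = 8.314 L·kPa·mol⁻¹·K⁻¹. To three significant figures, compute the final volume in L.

From PV = nRT: V₁ = nRT₁/P₁ = 1413 L.
Isothermal, so P V is constant: T₂ = T₁; V₂ = V₁·(P₁/P₂) = 594.3 L.

V₂ ≈ 594 L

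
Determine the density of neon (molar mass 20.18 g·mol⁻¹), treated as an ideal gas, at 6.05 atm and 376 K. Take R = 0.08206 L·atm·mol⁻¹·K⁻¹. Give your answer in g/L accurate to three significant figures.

ρ = PM/(RT) = (6.05 × 20.18) / (0.08206 × 376.0)

ρ ≈ 3.96 g/L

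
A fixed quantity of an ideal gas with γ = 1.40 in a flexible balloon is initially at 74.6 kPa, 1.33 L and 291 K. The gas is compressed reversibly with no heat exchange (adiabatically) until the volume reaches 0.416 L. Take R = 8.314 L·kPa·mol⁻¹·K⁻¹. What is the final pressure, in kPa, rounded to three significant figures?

P₂ ≈ 380 kPa

Reversible adiabatic, γ = 1.40: T₂ = T₁·(V₁/V₂)^(γ−1) = 463.2 K; P₂ = P₁·(V₁/V₂)^γ = 379.7 kPa.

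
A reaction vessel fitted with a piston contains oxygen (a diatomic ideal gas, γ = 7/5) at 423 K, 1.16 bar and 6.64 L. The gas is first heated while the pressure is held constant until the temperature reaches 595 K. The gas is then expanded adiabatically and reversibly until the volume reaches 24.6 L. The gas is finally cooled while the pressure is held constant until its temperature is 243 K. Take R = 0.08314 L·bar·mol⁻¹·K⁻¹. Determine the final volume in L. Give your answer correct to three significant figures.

Isobaric, so V/T is constant: P₂ = P₁; V₂ = V₁·(T₂/T₁) = 9.340 L.
Reversible adiabatic, γ = 7/5: T₃ = T₂·(V₂/V₃)^(γ−1) = 403.9 K; P₃ = P₂·(V₂/V₃)^γ = 0.2990 bar.
Isobaric, so V/T is constant: P₄ = P₃; V₄ = V₃·(T₄/T₃) = 14.80 L.

V₄ ≈ 14.8 L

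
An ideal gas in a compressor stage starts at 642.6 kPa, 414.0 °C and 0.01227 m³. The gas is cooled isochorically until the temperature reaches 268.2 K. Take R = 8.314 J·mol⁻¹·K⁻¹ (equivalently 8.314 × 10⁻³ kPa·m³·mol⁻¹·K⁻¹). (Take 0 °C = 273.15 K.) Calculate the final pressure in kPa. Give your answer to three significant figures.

P₂ ≈ 251 kPa

Convert: T₁ = 687.1 K.
V constant ⇒ P ∝ T: V₂ = V₁; P₂ = P₁·(T₂/T₁) = 250.8 kPa.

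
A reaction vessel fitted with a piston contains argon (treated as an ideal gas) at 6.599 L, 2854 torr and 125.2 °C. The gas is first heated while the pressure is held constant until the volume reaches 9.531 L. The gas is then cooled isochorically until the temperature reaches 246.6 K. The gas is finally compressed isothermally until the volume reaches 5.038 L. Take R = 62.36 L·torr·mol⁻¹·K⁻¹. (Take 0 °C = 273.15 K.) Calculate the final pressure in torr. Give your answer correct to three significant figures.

P₄ ≈ 2.31e+03 torr

Convert: T₁ = 398.3 K.
P constant ⇒ V ∝ T: P₂ = P₁; T₂ = T₁·(V₂/V₁) = 575.3 K.
Isochoric, so P/T is constant: V₃ = V₂; P₃ = P₂·(T₃/T₂) = 1223 torr.
Isothermal, so P V is constant: T₄ = T₃; P₄ = P₃·(V₃/V₄) = 2314 torr.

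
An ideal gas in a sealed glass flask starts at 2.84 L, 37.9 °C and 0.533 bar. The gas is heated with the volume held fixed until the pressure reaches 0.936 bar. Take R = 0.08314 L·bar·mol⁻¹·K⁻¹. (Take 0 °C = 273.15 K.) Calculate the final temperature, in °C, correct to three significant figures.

Convert: T₁ = 311.0 K.
V constant ⇒ P ∝ T: V₂ = V₁; T₂ = T₁·(P₂/P₁) = 546.2 K.

T₂ ≈ 273 °C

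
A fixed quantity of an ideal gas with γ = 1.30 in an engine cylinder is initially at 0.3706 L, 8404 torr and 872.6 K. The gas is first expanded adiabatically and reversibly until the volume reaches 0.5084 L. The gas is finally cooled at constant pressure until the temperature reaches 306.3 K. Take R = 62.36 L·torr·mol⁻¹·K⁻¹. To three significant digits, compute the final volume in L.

Adiabatic (γ = 1.30), T V^(γ−1) and P V^γ constant: T₂ = T₁·(V₁/V₂)^(γ−1) = 793.6 K; P₂ = P₁·(V₁/V₂)^γ = 5572 torr.
P constant ⇒ V ∝ T: P₃ = P₂; V₃ = V₂·(T₃/T₂) = 0.1962 L.

V₃ ≈ 0.196 L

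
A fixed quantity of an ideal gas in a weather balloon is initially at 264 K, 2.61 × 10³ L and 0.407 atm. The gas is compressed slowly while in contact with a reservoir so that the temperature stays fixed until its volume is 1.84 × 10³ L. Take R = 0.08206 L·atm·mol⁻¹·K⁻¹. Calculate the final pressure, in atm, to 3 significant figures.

T constant ⇒ Boyle's law P V = const: T₂ = T₁; P₂ = P₁·(V₁/V₂) = 0.5773 atm.

P₂ ≈ 0.577 atm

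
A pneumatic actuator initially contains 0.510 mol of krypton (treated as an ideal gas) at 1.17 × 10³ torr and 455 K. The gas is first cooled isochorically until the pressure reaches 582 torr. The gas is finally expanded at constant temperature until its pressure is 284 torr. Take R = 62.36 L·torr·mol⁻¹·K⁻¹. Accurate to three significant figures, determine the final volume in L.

V₃ ≈ 25.3 L

From PV = nRT: V₁ = nRT₁/P₁ = 12.37 L.
V constant ⇒ P ∝ T: V₂ = V₁; T₂ = T₁·(P₂/P₁) = 226.3 K.
Isothermal, so P V is constant: T₃ = T₂; V₃ = V₂·(P₂/P₃) = 25.35 L.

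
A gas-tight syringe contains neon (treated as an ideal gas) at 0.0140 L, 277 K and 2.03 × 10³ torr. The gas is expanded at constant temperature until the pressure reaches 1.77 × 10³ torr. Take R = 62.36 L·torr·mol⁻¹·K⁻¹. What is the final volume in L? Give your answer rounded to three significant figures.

T constant ⇒ Boyle's law P V = const: T₂ = T₁; V₂ = V₁·(P₁/P₂) = 0.01606 L.

V₂ ≈ 0.0161 L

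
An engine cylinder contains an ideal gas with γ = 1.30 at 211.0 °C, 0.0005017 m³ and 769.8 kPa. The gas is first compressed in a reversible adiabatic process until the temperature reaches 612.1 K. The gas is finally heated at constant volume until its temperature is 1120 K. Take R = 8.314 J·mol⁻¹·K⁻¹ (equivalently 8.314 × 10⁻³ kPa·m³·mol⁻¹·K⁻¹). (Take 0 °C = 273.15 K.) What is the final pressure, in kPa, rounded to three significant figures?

P₃ ≈ 3.89e+03 kPa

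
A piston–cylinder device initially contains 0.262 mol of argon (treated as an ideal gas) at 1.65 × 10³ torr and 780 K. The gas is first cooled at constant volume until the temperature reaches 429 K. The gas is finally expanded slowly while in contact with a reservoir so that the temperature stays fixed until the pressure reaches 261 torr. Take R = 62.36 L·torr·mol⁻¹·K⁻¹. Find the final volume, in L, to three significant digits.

V₃ ≈ 26.9 L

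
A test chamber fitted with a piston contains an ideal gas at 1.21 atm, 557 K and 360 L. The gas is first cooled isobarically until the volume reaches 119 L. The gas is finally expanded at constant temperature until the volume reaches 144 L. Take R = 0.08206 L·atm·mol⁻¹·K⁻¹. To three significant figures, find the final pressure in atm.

P constant ⇒ V ∝ T: P₂ = P₁; T₂ = T₁·(V₂/V₁) = 184.1 K.
Isothermal, so P V is constant: T₃ = T₂; P₃ = P₂·(V₂/V₃) = 0.9999 atm.

P₃ ≈ 1.00 atm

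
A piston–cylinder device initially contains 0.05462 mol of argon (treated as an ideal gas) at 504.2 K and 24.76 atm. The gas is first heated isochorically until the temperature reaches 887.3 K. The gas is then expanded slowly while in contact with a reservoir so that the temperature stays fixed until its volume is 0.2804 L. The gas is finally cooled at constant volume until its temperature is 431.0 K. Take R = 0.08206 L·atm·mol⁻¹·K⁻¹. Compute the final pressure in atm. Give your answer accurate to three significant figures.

P₄ ≈ 6.89 atm

From PV = nRT: V₁ = nRT₁/P₁ = 0.09127 L.
Isochoric, so P/T is constant: V₂ = V₁; P₂ = P₁·(T₂/T₁) = 43.57 atm.
Isothermal, so P V is constant: T₃ = T₂; P₃ = P₂·(V₂/V₃) = 14.18 atm.
Isochoric, so P/T is constant: V₄ = V₃; P₄ = P₃·(T₄/T₃) = 6.889 atm.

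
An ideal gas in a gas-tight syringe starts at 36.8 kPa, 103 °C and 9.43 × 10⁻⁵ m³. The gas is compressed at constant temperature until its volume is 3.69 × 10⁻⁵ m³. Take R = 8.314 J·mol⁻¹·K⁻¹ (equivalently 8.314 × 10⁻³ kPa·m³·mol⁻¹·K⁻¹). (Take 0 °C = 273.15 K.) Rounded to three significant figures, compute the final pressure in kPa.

Convert: T₁ = 376.1 K.
Isothermal, so P V is constant: T₂ = T₁; P₂ = P₁·(V₁/V₂) = 94.04 kPa.

P₂ ≈ 94.0 kPa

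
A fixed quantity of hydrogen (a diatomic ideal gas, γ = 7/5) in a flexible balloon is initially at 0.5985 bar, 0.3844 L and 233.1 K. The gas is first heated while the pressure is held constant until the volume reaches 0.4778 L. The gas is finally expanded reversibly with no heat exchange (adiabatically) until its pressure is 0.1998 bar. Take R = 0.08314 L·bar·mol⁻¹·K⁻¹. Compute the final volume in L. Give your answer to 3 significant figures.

V₃ ≈ 1.05 L

P constant ⇒ V ∝ T: P₂ = P₁; T₂ = T₁·(V₂/V₁) = 289.7 K.
Adiabatic (γ = 7/5), T V^(γ−1) and P V^γ constant: T₃ = T₂·(P₃/P₂)^((γ−1)/γ) = 211.8 K; V₃ = V₂·(P₂/P₃)^(1/γ) = 1.046 L.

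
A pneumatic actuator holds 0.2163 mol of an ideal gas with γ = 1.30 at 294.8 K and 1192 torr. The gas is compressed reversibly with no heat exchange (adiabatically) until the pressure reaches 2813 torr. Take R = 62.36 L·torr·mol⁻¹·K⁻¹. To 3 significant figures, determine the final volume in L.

From PV = nRT: V₁ = nRT₁/P₁ = 3.336 L.
Reversible adiabatic, γ = 1.30: T₂ = T₁·(P₂/P₁)^((γ−1)/γ) = 359.4 K; V₂ = V₁·(P₁/P₂)^(1/γ) = 1.723 L.

V₂ ≈ 1.72 L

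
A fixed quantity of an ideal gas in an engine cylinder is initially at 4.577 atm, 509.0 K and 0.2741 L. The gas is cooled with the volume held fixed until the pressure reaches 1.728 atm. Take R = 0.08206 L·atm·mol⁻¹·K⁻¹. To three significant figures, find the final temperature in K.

T₂ ≈ 192 K

Isochoric, so P/T is constant: V₂ = V₁; T₂ = T₁·(P₂/P₁) = 192.2 K.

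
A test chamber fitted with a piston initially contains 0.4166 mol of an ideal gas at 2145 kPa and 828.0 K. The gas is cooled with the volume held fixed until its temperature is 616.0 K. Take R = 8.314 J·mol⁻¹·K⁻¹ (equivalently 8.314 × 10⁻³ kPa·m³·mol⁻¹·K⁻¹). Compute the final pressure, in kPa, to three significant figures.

P₂ ≈ 1.60e+03 kPa

From PV = nRT: V₁ = nRT₁/P₁ = 0.001337 m³.
V constant ⇒ P ∝ T: V₂ = V₁; P₂ = P₁·(T₂/T₁) = 1596 kPa.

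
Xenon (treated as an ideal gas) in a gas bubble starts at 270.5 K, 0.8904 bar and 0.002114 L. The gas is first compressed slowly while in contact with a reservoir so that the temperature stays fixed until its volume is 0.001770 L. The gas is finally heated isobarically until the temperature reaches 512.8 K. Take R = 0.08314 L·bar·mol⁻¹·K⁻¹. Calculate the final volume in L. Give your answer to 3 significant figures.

V₃ ≈ 0.00336 L

Isothermal, so P V is constant: T₂ = T₁; P₂ = P₁·(V₁/V₂) = 1.063 bar.
Isobaric, so V/T is constant: P₃ = P₂; V₃ = V₂·(T₃/T₂) = 0.003355 L.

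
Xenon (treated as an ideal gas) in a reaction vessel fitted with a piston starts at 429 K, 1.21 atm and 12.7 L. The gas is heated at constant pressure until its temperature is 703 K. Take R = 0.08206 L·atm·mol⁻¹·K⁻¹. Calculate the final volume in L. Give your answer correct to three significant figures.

V₂ ≈ 20.8 L

Isobaric, so V/T is constant: P₂ = P₁; V₂ = V₁·(T₂/T₁) = 20.81 L.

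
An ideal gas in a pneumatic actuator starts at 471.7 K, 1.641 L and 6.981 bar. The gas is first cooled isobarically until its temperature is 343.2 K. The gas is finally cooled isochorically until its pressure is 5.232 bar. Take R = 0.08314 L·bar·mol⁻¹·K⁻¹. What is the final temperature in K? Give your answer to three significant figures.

T₃ ≈ 257 K

P constant ⇒ V ∝ T: P₂ = P₁; V₂ = V₁·(T₂/T₁) = 1.194 L.
Isochoric, so P/T is constant: V₃ = V₂; T₃ = T₂·(P₃/P₂) = 257.2 K.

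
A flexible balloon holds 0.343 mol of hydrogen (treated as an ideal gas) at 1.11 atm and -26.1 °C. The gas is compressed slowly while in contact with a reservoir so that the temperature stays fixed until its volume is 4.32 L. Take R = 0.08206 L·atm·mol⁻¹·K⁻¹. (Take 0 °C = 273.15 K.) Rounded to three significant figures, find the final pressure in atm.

Convert: T₁ = 247.0 K.
From PV = nRT: V₁ = nRT₁/P₁ = 6.265 L.
T constant ⇒ Boyle's law P V = const: T₂ = T₁; P₂ = P₁·(V₁/V₂) = 1.610 atm.

P₂ ≈ 1.61 atm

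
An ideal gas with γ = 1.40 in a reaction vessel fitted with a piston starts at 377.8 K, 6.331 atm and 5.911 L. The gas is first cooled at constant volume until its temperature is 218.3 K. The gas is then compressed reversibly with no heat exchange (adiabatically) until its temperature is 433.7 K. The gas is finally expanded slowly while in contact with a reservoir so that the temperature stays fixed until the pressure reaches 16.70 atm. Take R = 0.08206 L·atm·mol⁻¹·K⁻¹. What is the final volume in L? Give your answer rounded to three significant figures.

V₄ ≈ 2.57 L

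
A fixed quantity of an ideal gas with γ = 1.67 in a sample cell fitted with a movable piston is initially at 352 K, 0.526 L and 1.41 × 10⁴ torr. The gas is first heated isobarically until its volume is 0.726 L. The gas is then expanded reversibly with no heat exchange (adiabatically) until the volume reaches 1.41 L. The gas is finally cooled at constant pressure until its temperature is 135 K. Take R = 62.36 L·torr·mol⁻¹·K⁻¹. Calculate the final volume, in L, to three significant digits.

V₄ ≈ 0.611 L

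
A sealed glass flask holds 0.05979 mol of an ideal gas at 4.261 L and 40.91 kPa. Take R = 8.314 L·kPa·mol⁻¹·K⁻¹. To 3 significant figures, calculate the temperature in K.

PV = nRT ⇒ T = PV/(nR) = (40.91 × 4.261) / (0.05979 × 8.314)

T ≈ 351 K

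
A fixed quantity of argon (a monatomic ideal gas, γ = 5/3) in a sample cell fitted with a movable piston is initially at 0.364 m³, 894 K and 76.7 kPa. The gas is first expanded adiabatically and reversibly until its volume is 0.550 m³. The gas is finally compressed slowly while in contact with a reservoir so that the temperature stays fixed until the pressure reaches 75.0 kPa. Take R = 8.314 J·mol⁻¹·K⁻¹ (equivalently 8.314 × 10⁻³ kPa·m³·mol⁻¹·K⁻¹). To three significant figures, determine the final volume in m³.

Adiabatic (γ = 5/3), T V^(γ−1) and P V^γ constant: T₂ = T₁·(V₁/V₂)^(γ−1) = 678.9 K; P₂ = P₁·(V₁/V₂)^γ = 38.55 kPa.
Isothermal, so P V is constant: T₃ = T₂; V₃ = V₂·(P₂/P₃) = 0.2827 m³.

V₃ ≈ 0.283 m³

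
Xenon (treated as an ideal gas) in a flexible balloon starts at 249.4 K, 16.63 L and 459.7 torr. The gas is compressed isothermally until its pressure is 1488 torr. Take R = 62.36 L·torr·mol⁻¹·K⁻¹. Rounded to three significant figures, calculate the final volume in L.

V₂ ≈ 5.14 L

Isothermal, so P V is constant: T₂ = T₁; V₂ = V₁·(P₁/P₂) = 5.138 L.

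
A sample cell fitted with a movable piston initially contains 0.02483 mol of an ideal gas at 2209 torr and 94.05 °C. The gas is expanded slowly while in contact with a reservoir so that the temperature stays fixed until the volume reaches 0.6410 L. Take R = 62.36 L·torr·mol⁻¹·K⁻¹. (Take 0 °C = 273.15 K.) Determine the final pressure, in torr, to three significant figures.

P₂ ≈ 887 torr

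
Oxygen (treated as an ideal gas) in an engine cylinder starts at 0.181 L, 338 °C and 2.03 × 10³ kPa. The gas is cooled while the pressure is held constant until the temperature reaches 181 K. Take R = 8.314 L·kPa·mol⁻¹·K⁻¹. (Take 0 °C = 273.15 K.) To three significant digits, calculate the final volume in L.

Convert: T₁ = 611.1 K.
P constant ⇒ V ∝ T: P₂ = P₁; V₂ = V₁·(T₂/T₁) = 0.05361 L.

V₂ ≈ 0.0536 L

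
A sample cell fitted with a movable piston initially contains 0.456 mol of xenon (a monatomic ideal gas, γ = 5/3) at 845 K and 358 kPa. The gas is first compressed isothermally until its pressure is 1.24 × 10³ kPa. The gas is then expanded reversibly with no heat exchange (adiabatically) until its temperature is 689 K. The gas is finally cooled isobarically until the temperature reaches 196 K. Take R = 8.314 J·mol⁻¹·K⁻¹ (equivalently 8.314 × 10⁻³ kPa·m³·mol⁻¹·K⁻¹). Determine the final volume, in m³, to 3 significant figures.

V₄ ≈ 0.000998 m³

From PV = nRT: V₁ = nRT₁/P₁ = 0.008948 m³.
T constant ⇒ Boyle's law P V = const: T₂ = T₁; V₂ = V₁·(P₁/P₂) = 0.002584 m³.
Reversible adiabatic, γ = 5/3: P₃ = P₂·(T₃/T₂)^(γ/(γ−1)) = 744.4 kPa; V₃ = V₂·(T₂/T₃)^(1/(γ−1)) = 0.003509 m³.
Isobaric, so V/T is constant: P₄ = P₃; V₄ = V₃·(T₄/T₃) = 0.0009982 m³.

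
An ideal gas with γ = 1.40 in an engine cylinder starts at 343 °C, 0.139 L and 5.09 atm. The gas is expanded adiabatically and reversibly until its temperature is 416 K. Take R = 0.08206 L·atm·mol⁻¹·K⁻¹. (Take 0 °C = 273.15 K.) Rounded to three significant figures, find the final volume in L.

Convert: T₁ = 616.1 K.
Adiabatic (γ = 1.40), T V^(γ−1) and P V^γ constant: P₂ = P₁·(T₂/T₁)^(γ/(γ−1)) = 1.287 atm; V₂ = V₁·(T₁/T₂)^(1/(γ−1)) = 0.3711 L.

V₂ ≈ 0.371 L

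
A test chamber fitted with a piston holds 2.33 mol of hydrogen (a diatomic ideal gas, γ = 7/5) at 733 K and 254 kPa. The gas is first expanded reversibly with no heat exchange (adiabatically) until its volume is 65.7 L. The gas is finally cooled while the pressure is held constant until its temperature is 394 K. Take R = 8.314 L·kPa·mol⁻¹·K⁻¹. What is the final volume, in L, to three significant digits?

From PV = nRT: V₁ = nRT₁/P₁ = 55.90 L.
Reversible adiabatic, γ = 7/5: T₂ = T₁·(V₁/V₂)^(γ−1) = 687.2 K; P₂ = P₁·(V₁/V₂)^γ = 202.6 kPa.
Isobaric, so V/T is constant: P₃ = P₂; V₃ = V₂·(T₃/T₂) = 37.67 L.

V₃ ≈ 37.7 L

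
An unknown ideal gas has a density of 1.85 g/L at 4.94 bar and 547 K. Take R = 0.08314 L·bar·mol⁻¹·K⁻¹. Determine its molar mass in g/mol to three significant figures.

ρ = PM/(RT) ⇒ M = ρRT/P = (1.85 × 0.08314 × 547.0) / 4.94

M ≈ 17.0 g/mol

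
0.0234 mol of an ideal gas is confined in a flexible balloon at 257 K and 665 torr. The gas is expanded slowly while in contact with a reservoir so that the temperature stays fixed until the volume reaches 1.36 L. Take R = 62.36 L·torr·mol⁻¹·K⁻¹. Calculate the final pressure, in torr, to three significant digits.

From PV = nRT: V₁ = nRT₁/P₁ = 0.5639 L.
Isothermal, so P V is constant: T₂ = T₁; P₂ = P₁·(V₁/V₂) = 275.8 torr.

P₂ ≈ 276 torr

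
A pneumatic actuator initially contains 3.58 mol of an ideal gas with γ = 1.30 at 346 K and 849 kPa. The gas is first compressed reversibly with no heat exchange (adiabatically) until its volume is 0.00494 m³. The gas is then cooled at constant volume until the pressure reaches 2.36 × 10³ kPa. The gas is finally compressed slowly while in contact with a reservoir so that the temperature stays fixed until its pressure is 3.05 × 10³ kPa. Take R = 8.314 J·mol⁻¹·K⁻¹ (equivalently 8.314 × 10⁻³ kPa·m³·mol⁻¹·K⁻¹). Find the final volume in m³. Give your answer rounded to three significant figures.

V₄ ≈ 0.00382 m³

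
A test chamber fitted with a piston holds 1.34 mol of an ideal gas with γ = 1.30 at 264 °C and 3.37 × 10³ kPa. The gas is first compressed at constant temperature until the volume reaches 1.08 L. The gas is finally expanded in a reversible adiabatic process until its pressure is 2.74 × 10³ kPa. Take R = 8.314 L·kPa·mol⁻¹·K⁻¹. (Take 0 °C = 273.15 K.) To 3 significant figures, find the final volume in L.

Convert: T₁ = 537.1 K.
From PV = nRT: V₁ = nRT₁/P₁ = 1.776 L.
Isothermal, so P V is constant: T₂ = T₁; P₂ = P₁·(V₁/V₂) = 5541 kPa.
Reversible adiabatic, γ = 1.30: T₃ = T₂·(P₃/P₂)^((γ−1)/γ) = 456.6 K; V₃ = V₂·(P₂/P₃)^(1/γ) = 1.856 L.

V₃ ≈ 1.86 L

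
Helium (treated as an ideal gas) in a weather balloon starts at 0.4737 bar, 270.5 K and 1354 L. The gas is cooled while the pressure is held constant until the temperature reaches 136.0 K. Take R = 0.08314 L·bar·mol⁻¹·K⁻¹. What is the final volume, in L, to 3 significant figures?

V₂ ≈ 681 L

P constant ⇒ V ∝ T: P₂ = P₁; V₂ = V₁·(T₂/T₁) = 680.8 L.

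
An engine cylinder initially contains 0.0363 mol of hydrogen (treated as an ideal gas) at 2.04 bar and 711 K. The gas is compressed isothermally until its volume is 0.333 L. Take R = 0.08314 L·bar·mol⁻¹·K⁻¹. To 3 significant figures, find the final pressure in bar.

From PV = nRT: V₁ = nRT₁/P₁ = 1.052 L.
T constant ⇒ Boyle's law P V = const: T₂ = T₁; P₂ = P₁·(V₁/V₂) = 6.444 bar.

P₂ ≈ 6.44 bar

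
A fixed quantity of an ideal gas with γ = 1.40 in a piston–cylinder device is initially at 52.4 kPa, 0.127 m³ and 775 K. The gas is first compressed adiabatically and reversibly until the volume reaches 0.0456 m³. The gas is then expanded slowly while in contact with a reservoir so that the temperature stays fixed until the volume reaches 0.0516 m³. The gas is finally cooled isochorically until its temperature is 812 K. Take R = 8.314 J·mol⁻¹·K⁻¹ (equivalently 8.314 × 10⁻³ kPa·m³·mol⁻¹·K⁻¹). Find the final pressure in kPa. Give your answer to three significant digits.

Reversible adiabatic, γ = 1.40: T₂ = T₁·(V₁/V₂)^(γ−1) = 1167 K; P₂ = P₁·(V₁/V₂)^γ = 219.8 kPa.
Isothermal, so P V is constant: T₃ = T₂; P₃ = P₂·(V₂/V₃) = 194.3 kPa.
V constant ⇒ P ∝ T: V₄ = V₃; P₄ = P₃·(T₄/T₃) = 135.1 kPa.

P₄ ≈ 135 kPa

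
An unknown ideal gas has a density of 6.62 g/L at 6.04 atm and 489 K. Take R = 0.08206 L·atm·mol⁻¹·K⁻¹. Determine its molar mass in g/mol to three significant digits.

M ≈ 44.0 g/mol

ρ = PM/(RT) ⇒ M = ρRT/P = (6.62 × 0.08206 × 489.0) / 6.04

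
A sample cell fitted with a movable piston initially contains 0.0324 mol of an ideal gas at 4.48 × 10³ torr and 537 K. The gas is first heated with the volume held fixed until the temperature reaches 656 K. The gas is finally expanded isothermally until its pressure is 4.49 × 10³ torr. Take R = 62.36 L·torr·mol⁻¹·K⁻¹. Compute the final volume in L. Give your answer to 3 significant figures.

V₃ ≈ 0.295 L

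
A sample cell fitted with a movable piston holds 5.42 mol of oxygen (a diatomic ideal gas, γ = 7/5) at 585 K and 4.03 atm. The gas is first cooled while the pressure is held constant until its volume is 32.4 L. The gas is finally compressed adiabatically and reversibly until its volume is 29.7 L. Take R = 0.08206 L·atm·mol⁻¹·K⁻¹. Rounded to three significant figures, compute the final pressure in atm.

From PV = nRT: V₁ = nRT₁/P₁ = 64.56 L.
P constant ⇒ V ∝ T: P₂ = P₁; T₂ = T₁·(V₂/V₁) = 293.6 K.
Reversible adiabatic, γ = 7/5: T₃ = T₂·(V₂/V₃)^(γ−1) = 304.0 K; P₃ = P₂·(V₂/V₃)^γ = 4.552 atm.

P₃ ≈ 4.55 atm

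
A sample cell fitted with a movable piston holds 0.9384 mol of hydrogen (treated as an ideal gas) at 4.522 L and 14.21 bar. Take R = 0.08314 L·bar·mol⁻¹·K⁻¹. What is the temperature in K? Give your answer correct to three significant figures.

T ≈ 824 K

PV = nRT ⇒ T = PV/(nR) = (14.21 × 4.522) / (0.9384 × 0.08314)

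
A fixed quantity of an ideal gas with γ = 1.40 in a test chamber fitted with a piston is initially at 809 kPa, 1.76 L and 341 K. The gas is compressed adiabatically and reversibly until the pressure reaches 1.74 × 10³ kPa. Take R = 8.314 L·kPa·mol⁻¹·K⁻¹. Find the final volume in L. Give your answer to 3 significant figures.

Adiabatic (γ = 1.40), T V^(γ−1) and P V^γ constant: T₂ = T₁·(P₂/P₁)^((γ−1)/γ) = 424.4 K; V₂ = V₁·(P₁/P₂)^(1/γ) = 1.018 L.

V₂ ≈ 1.02 L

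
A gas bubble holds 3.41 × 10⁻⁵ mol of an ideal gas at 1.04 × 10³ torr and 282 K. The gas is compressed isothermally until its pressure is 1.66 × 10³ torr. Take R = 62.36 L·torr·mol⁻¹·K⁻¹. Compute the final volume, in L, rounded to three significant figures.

From PV = nRT: V₁ = nRT₁/P₁ = 0.0005766 L.
Isothermal, so P V is constant: T₂ = T₁; V₂ = V₁·(P₁/P₂) = 0.0003612 L.

V₂ ≈ 0.000361 L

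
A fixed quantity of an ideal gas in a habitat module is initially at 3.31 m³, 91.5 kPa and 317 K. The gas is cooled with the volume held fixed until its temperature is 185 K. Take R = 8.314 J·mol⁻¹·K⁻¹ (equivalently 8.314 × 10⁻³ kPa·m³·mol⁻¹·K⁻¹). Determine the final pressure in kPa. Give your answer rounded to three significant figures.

P₂ ≈ 53.4 kPa

Isochoric, so P/T is constant: V₂ = V₁; P₂ = P₁·(T₂/T₁) = 53.40 kPa.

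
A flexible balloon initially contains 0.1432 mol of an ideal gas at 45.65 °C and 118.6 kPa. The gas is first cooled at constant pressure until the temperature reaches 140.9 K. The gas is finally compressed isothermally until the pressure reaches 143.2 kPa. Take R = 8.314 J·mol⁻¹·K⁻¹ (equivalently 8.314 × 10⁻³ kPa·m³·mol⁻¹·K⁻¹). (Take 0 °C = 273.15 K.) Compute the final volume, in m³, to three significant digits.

V₃ ≈ 0.00117 m³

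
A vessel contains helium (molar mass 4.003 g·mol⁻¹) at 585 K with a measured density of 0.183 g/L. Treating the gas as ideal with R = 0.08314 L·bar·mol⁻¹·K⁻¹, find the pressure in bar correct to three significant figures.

ρ = PM/(RT) ⇒ P = ρRT/M = (0.183 × 0.08314 × 585.0) / 4.003

P ≈ 2.22 bar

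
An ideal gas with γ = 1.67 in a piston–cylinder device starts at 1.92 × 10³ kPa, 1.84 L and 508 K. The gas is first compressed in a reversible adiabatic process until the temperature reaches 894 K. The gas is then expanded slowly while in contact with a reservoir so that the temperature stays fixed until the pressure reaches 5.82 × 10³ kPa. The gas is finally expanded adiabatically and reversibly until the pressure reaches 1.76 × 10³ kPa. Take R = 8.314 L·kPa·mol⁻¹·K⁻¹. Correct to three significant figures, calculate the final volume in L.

V₄ ≈ 2.19 L

Adiabatic (γ = 1.67), T V^(γ−1) and P V^γ constant: P₂ = P₁·(T₂/T₁)^(γ/(γ−1)) = 7855 kPa; V₂ = V₁·(T₁/T₂)^(1/(γ−1)) = 0.7915 L.
Isothermal, so P V is constant: T₃ = T₂; V₃ = V₂·(P₂/P₃) = 1.068 L.
Adiabatic (γ = 1.67), T V^(γ−1) and P V^γ constant: T₄ = T₃·(P₄/P₃)^((γ−1)/γ) = 553.3 K; V₄ = V₃·(P₃/P₄)^(1/γ) = 2.186 L.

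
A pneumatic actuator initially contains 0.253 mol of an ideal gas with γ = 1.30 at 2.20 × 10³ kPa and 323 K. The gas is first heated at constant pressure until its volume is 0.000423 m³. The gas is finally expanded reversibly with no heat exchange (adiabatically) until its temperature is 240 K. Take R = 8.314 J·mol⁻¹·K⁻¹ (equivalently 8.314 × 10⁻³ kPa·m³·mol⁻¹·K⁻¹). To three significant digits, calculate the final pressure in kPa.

P₃ ≈ 155 kPa

From PV = nRT: V₁ = nRT₁/P₁ = 0.0003088 m³.
P constant ⇒ V ∝ T: P₂ = P₁; T₂ = T₁·(V₂/V₁) = 442.4 K.
Adiabatic (γ = 1.30), T V^(γ−1) and P V^γ constant: P₃ = P₂·(T₃/T₂)^(γ/(γ−1)) = 155.4 kPa; V₃ = V₂·(T₂/T₃)^(1/(γ−1)) = 0.003249 m³.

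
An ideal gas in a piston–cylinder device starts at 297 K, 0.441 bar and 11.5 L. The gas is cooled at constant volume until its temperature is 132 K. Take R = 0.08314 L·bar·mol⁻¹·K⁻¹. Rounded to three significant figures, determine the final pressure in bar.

V constant ⇒ P ∝ T: V₂ = V₁; P₂ = P₁·(T₂/T₁) = 0.1960 bar.

P₂ ≈ 0.196 bar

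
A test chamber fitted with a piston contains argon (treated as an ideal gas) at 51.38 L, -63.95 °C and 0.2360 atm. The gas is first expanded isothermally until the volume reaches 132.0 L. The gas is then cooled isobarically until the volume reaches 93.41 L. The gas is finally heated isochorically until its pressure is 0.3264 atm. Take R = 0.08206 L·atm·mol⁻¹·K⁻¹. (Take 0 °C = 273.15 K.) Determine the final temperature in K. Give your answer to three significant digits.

T₄ ≈ 526 K

Convert: T₁ = 209.2 K.
T constant ⇒ Boyle's law P V = const: T₂ = T₁; P₂ = P₁·(V₁/V₂) = 0.09186 atm.
P constant ⇒ V ∝ T: P₃ = P₂; T₃ = T₂·(V₃/V₂) = 148.0 K.
Isochoric, so P/T is constant: V₄ = V₃; T₄ = T₃·(P₄/P₃) = 526.0 K.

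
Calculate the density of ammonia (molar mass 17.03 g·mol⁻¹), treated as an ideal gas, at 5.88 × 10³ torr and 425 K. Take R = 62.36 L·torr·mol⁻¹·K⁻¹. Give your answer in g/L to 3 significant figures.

ρ = PM/(RT) = (5.88e+03 × 17.03) / (62.36 × 425.0)

ρ ≈ 3.78 g/L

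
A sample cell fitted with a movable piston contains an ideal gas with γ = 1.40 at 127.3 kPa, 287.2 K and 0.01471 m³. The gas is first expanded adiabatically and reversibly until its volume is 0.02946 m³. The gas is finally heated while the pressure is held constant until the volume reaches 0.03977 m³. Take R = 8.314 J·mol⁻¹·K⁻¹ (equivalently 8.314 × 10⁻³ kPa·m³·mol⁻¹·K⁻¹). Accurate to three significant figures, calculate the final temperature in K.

T₃ ≈ 294 K

Reversible adiabatic, γ = 1.40: T₂ = T₁·(V₁/V₂)^(γ−1) = 217.5 K; P₂ = P₁·(V₁/V₂)^γ = 48.15 kPa.
Isobaric, so V/T is constant: P₃ = P₂; T₃ = T₂·(V₃/V₂) = 293.7 K.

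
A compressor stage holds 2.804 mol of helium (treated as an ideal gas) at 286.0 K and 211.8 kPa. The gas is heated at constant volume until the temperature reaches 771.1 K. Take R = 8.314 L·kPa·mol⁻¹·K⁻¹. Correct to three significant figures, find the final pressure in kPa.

From PV = nRT: V₁ = nRT₁/P₁ = 31.48 L.
Isochoric, so P/T is constant: V₂ = V₁; P₂ = P₁·(T₂/T₁) = 571.0 kPa.

P₂ ≈ 571 kPa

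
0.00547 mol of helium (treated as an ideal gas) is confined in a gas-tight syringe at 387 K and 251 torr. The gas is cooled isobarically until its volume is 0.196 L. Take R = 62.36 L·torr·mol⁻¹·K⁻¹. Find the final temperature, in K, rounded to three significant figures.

T₂ ≈ 144 K

From PV = nRT: V₁ = nRT₁/P₁ = 0.5259 L.
P constant ⇒ V ∝ T: P₂ = P₁; T₂ = T₁·(V₂/V₁) = 144.2 K.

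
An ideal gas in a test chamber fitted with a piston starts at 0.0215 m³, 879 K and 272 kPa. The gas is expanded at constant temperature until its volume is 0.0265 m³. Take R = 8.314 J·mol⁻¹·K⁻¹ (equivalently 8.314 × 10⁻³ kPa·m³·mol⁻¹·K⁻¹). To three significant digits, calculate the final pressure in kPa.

P₂ ≈ 221 kPa

T constant ⇒ Boyle's law P V = const: T₂ = T₁; P₂ = P₁·(V₁/V₂) = 220.7 kPa.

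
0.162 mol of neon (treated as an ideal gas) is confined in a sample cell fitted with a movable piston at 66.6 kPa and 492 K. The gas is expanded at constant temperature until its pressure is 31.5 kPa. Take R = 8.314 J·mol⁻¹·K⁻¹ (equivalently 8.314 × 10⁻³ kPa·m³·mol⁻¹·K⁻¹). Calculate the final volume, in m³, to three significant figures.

V₂ ≈ 0.0210 m³

From PV = nRT: V₁ = nRT₁/P₁ = 0.009950 m³.
Isothermal, so P V is constant: T₂ = T₁; V₂ = V₁·(P₁/P₂) = 0.02104 m³.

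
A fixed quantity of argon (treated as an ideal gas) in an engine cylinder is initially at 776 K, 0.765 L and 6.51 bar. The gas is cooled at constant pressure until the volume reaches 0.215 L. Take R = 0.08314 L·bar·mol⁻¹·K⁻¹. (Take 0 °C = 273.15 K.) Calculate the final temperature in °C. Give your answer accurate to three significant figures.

T₂ ≈ -55.1 °C

P constant ⇒ V ∝ T: P₂ = P₁; T₂ = T₁·(V₂/V₁) = 218.1 K.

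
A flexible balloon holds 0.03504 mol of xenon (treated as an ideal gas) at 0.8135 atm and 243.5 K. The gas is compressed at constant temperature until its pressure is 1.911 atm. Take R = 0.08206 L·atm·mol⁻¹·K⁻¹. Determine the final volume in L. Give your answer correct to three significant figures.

From PV = nRT: V₁ = nRT₁/P₁ = 0.8607 L.
T constant ⇒ Boyle's law P V = const: T₂ = T₁; V₂ = V₁·(P₁/P₂) = 0.3664 L.

V₂ ≈ 0.366 L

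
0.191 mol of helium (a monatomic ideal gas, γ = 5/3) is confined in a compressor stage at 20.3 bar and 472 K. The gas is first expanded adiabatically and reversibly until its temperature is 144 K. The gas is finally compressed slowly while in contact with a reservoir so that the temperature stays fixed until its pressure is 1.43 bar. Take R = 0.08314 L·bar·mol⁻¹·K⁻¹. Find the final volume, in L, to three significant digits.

V₃ ≈ 1.60 L

From PV = nRT: V₁ = nRT₁/P₁ = 0.3692 L.
Reversible adiabatic, γ = 5/3: P₂ = P₁·(T₂/T₁)^(γ/(γ−1)) = 1.044 bar; V₂ = V₁·(T₁/T₂)^(1/(γ−1)) = 2.191 L.
T constant ⇒ Boyle's law P V = const: T₃ = T₂; V₃ = V₂·(P₂/P₃) = 1.599 L.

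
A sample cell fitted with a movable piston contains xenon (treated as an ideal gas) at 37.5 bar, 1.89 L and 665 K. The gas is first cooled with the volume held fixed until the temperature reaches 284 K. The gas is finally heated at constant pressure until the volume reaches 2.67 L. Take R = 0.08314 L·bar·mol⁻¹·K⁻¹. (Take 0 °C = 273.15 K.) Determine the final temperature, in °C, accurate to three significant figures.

T₃ ≈ 128 °C

Isochoric, so P/T is constant: V₂ = V₁; P₂ = P₁·(T₂/T₁) = 16.02 bar.
P constant ⇒ V ∝ T: P₃ = P₂; T₃ = T₂·(V₃/V₂) = 401.2 K.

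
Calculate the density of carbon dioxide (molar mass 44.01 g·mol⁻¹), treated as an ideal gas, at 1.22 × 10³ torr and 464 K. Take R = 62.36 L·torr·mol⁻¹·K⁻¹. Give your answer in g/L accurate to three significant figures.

ρ = PM/(RT) = (1.22e+03 × 44.01) / (62.36 × 464.0)

ρ ≈ 1.86 g/L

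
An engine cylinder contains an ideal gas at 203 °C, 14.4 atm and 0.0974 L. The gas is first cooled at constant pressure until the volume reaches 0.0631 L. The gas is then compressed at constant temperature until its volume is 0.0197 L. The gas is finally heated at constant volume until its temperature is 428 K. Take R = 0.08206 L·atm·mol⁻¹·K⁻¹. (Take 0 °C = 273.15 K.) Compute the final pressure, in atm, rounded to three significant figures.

Convert: T₁ = 476.1 K.
Isobaric, so V/T is constant: P₂ = P₁; T₂ = T₁·(V₂/V₁) = 308.5 K.
Isothermal, so P V is constant: T₃ = T₂; P₃ = P₂·(V₂/V₃) = 46.12 atm.
V constant ⇒ P ∝ T: V₄ = V₃; P₄ = P₃·(T₄/T₃) = 64.00 atm.

P₄ ≈ 64.0 atm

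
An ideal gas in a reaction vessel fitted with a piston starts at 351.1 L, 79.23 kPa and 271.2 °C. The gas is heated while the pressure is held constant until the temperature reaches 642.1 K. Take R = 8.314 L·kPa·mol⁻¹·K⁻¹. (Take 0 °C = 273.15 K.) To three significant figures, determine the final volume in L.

V₂ ≈ 414 L

Convert: T₁ = 544.3 K.
Isobaric, so V/T is constant: P₂ = P₁; V₂ = V₁·(T₂/T₁) = 414.1 L.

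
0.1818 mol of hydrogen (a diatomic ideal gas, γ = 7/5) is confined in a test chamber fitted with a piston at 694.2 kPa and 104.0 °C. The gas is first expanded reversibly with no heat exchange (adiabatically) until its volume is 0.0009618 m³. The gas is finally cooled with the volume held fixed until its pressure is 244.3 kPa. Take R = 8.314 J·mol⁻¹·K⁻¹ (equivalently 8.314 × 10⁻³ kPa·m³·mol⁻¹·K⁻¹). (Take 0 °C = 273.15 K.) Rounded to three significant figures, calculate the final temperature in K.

T₃ ≈ 155 K

Convert: T₁ = 377.1 K.
From PV = nRT: V₁ = nRT₁/P₁ = 0.0008212 m³.
Reversible adiabatic, γ = 7/5: T₂ = T₁·(V₁/V₂)^(γ−1) = 354.0 K; P₂ = P₁·(V₁/V₂)^γ = 556.4 kPa.
Isochoric, so P/T is constant: V₃ = V₂; T₃ = T₂·(P₃/P₂) = 155.5 K.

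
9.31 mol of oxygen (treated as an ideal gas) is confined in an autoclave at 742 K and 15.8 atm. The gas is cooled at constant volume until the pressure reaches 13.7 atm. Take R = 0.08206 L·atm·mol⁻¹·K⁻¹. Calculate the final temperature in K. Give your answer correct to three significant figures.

T₂ ≈ 643 K

From PV = nRT: V₁ = nRT₁/P₁ = 35.88 L.
Isochoric, so P/T is constant: V₂ = V₁; T₂ = T₁·(P₂/P₁) = 643.4 K.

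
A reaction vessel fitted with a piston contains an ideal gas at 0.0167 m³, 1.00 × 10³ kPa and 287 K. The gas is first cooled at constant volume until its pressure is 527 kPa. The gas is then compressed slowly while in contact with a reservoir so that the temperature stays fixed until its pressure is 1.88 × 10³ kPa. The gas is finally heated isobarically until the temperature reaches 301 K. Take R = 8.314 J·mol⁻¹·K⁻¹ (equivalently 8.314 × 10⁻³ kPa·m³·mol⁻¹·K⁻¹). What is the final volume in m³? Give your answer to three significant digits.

Isochoric, so P/T is constant: V₂ = V₁; T₂ = T₁·(P₂/P₁) = 151.2 K.
Isothermal, so P V is constant: T₃ = T₂; V₃ = V₂·(P₂/P₃) = 0.004681 m³.
P constant ⇒ V ∝ T: P₄ = P₃; V₄ = V₃·(T₄/T₃) = 0.009316 m³.

V₄ ≈ 0.00932 m³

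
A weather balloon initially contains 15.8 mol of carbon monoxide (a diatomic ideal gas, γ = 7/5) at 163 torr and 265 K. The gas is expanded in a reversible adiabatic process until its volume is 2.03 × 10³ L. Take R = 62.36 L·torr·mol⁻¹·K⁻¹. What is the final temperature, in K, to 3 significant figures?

T₂ ≈ 241 K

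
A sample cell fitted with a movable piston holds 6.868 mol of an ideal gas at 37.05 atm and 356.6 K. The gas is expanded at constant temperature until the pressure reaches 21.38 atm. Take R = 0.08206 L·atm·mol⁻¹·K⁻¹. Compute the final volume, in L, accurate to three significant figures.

V₂ ≈ 9.40 L

From PV = nRT: V₁ = nRT₁/P₁ = 5.424 L.
T constant ⇒ Boyle's law P V = const: T₂ = T₁; V₂ = V₁·(P₁/P₂) = 9.400 L.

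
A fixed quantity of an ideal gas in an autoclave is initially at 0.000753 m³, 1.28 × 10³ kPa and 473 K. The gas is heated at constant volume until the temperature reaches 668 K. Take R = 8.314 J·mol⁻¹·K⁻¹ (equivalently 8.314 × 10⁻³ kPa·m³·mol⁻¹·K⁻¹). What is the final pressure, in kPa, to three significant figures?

V constant ⇒ P ∝ T: V₂ = V₁; P₂ = P₁·(T₂/T₁) = 1808 kPa.

P₂ ≈ 1.81e+03 kPa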